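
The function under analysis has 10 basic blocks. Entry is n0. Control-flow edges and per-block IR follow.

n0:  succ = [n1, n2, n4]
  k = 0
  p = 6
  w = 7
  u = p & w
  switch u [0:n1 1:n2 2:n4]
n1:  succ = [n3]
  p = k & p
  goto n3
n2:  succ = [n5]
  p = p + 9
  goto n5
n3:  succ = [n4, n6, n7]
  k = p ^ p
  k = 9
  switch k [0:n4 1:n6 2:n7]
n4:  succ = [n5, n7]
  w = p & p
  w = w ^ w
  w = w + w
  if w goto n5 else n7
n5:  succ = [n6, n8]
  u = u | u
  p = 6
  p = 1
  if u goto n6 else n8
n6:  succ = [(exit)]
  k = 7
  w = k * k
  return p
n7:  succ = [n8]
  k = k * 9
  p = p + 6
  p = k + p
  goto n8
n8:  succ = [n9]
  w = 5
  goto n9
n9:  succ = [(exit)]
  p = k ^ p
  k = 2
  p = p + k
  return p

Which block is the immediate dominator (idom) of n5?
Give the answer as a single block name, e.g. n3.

Answer: n0

Derivation:
idom tree: n1←n0 n2←n0 n3←n1 n4←n0 n5←n0 n6←n0 n7←n0 n8←n0 n9←n8
Dom∩ at merges:
  n4: preds {n0,n3}: {n0} ∩ {n0,n1,n3} = {n0}; idom=n0
  n5: preds {n2,n4}: {n0,n2} ∩ {n0,n4} = {n0}; idom=n0
  n6: preds {n3,n5}: {n0,n1,n3} ∩ {n0,n5} = {n0}; idom=n0
  n7: preds {n3,n4}: {n0,n1,n3} ∩ {n0,n4} = {n0}; idom=n0
  n8: preds {n5,n7}: {n0,n5} ∩ {n0,n7} = {n0}; idom=n0

idom(n5) = n0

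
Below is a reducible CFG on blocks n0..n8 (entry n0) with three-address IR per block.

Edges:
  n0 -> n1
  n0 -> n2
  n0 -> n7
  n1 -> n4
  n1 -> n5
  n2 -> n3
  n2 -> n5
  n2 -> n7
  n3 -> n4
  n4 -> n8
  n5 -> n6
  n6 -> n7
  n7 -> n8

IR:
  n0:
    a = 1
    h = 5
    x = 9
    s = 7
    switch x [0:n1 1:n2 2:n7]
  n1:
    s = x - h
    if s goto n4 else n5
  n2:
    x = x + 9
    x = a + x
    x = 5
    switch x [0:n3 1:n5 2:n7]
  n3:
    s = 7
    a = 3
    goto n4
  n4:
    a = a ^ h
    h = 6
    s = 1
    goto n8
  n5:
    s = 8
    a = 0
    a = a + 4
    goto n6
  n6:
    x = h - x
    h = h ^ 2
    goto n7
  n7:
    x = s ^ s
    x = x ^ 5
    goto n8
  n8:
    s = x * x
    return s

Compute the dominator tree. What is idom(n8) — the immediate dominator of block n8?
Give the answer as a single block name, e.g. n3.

idom tree: n1←n0 n2←n0 n3←n2 n4←n0 n5←n0 n6←n5 n7←n0 n8←n0
Dom at joins:
  n4: preds {n1,n3}: {n0,n1} ∩ {n0,n2,n3} = {n0}; idom=n0
  n5: preds {n1,n2}: {n0,n1} ∩ {n0,n2} = {n0}; idom=n0
  n7: preds {n0,n2,n6}: {n0} ∩ {n0,n2} ∩ {n0,n5,n6} = {n0}; idom=n0
  n8: preds {n4,n7}: {n0,n4} ∩ {n0,n7} = {n0}; idom=n0

idom(n8) = n0

Answer: n0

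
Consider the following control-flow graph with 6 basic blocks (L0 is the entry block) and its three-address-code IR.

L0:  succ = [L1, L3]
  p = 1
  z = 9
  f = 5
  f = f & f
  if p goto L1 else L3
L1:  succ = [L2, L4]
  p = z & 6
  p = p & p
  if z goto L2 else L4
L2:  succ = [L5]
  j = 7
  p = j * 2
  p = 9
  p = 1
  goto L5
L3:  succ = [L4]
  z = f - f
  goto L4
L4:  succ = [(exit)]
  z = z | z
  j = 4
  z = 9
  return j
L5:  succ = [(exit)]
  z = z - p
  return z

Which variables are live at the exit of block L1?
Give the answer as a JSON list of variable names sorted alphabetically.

Answer: ["z"]

Analysis:
def/use:
  L0 def {f,p,z} use ∅
  L1 def {p} use {z}
  L2 def {j,p} use ∅
  L3 def {z} use {f}
  L4 def {j,z} use {z}
  L5 def {z} use {p,z}

Backward fixpoint:
  L0 li=∅ lo={f,z}
  L1 li={z} lo={z}
  L2 li={z} lo={p,z}
  L3 li={f} lo={z}
  L4 li={z} lo=∅
  L5 li={p,z} lo=∅

live-out(L1) = ["z"]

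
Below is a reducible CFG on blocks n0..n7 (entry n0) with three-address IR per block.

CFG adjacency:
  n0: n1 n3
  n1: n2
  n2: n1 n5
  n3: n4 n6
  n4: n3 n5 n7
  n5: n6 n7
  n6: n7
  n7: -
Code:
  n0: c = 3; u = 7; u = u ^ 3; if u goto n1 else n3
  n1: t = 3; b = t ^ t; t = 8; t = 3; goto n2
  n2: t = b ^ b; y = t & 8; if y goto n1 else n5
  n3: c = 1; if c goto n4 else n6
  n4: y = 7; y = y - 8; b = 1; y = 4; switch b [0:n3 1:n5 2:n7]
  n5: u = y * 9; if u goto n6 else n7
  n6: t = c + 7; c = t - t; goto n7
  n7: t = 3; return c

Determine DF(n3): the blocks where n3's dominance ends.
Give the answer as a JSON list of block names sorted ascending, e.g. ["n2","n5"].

idom tree: n1←n0 n2←n1 n3←n0 n4←n3 n5←n0 n6←n0 n7←n0
Join-block Dom:
  n1: preds {n0,n2}: {n0} ∩ {n0,n1,n2} = {n0}; idom=n0
  n3: preds {n0,n4}: {n0} ∩ {n0,n3,n4} = {n0}; idom=n0
  n5: preds {n2,n4}: {n0,n1,n2} ∩ {n0,n3,n4} = {n0}; idom=n0
  n6: preds {n3,n5}: {n0,n3} ∩ {n0,n5} = {n0}; idom=n0
  n7: preds {n4,n5,n6}: {n0,n3,n4} ∩ {n0,n5} ∩ {n0,n6} = {n0}; idom=n0

Frontier:
  n1←n0: walk · to n0
  n1←n2: walk n2→n1 to n0
  n3←n0: walk · to n0
  n3←n4: walk n4→n3 to n0
  n5←n2: walk n2→n1 to n0
  n5←n4: walk n4→n3 to n0
  n6←n3: walk n3 to n0
  n6←n5: walk n5 to n0
  n7←n4: walk n4→n3 to n0
  n7←n5: walk n5 to n0
  n7←n6: walk n6 to n0
  n0 → ∅
  n1 → {n1,n5}
  n2 → {n1,n5}
  n3 → {n3,n5,n6,n7}
  n4 → {n3,n5,n7}
  n5 → {n6,n7}
  n6 → {n7}
  n7 → ∅

DF(n3) = ["n3", "n5", "n6", "n7"]

Answer: ["n3", "n5", "n6", "n7"]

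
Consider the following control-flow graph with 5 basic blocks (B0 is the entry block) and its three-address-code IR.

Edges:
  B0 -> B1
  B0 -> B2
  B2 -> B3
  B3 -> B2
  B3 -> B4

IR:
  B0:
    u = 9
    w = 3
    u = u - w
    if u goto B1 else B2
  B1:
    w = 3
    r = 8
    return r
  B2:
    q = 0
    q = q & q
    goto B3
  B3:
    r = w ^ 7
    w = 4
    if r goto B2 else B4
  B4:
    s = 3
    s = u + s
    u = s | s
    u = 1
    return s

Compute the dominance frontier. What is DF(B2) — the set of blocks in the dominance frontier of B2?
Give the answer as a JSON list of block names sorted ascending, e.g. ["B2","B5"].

idom tree: B1←B0 B2←B0 B3←B2 B4←B3
Dom∩ at merges:
  B2: preds {B0,B3}: {B0} ∩ {B0,B2,B3} = {B0}; idom=B0

DF derivation:
  B2←B0: walk · to B0
  B2←B3: walk B3→B2 to B0
  B0: DF=∅
  B1: DF=∅
  B2: DF={B2}
  B3: DF={B2}
  B4: DF=∅

DF(B2) = ["B2"]

Answer: ["B2"]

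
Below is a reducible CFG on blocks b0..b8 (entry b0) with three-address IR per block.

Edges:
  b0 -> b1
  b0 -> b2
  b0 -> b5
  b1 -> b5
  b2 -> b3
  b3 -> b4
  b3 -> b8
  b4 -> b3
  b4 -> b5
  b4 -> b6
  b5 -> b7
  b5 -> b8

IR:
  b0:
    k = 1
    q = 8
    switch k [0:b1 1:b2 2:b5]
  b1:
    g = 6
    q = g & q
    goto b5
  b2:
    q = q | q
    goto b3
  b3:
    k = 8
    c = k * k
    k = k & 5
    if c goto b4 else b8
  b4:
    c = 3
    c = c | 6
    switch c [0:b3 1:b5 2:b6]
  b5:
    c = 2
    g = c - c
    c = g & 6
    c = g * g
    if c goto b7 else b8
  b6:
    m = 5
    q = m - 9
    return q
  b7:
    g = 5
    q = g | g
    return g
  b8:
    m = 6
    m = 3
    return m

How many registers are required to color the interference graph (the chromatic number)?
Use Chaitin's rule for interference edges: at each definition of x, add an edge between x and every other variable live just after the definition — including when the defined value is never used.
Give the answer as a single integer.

Per-block:
  b0 def {k,q} use ∅
  b1 def {g,q} use {q}
  b2 def {q} use {q}
  b3 def {c,k} use ∅
  b4 def {c} use ∅
  b5 def {c,g} use ∅
  b6 def {m,q} use ∅
  b7 def {g,q} use ∅
  b8 def {m} use ∅

Backward fixpoint:
  b0: in=∅ out={q}
  b1: in={q} out=∅
  b2: in={q} out=∅
  b3: in=∅ out=∅
  b4: in=∅ out=∅
  b5: in=∅ out=∅
  b6: in=∅ out=∅
  b7: in=∅ out=∅
  b8: in=∅ out=∅

Interference:
  c↔{g,k}
  g↔{c,q}
  k↔{c,q}
  m↔∅
  q↔{g,k}

Colouring:
  clique {c,g} ⇒ need ≥ 2
  assign c→r0 g→r1 k→r1 m→r0 q→r0 — no edge inside a register ⇒ χ ≤ 2
  χ = 2

Answer: 2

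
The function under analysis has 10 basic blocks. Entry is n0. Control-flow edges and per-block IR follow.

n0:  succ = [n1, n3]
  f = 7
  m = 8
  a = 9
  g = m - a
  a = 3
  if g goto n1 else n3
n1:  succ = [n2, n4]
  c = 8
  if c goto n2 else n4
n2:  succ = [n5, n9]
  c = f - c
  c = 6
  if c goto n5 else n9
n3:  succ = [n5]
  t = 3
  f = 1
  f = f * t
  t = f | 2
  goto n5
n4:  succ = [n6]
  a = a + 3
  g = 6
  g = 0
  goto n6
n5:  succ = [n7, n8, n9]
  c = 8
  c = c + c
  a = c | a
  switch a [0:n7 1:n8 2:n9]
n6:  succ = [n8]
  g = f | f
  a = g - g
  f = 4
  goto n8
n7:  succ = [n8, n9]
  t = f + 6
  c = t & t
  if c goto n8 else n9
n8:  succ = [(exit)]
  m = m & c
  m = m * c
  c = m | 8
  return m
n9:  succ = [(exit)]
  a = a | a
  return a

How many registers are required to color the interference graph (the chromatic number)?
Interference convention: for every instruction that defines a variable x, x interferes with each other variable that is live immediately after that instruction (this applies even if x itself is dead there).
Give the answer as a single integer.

Block summaries:
  n0 def {a,f,g,m} use ∅
  n1 def {c} use ∅
  n2 def {c} use {c,f}
  n3 def {f,t} use ∅
  n4 def {a,g} use {a}
  n5 def {a,c} use {a}
  n6 def {a,f,g} use {f}
  n7 def {c,t} use {f}
  n8 def {c,m} use {c,m}
  n9 def {a} use {a}

Live sets:
  n0: in=∅ out={a,f,m}
  n1: in={a,f,m} out={a,c,f,m}
  n2: in={a,c,f,m} out={a,f,m}
  n3: in={a,m} out={a,f,m}
  n4: in={a,c,f,m} out={c,f,m}
  n5: in={a,f,m} out={a,c,f,m}
  n6: in={c,f,m} out={c,m}
  n7: in={a,f,m} out={a,c,m}
  n8: in={c,m} out=∅
  n9: in={a} out=∅

Interference:
  a — {c,f,g,m,t}
  c — {a,f,g,m}
  f — {a,c,g,m,t}
  g — {a,c,f,m}
  m — {a,c,f,g,t}
  t — {a,f,m}

Chromatic number:
  clique {a,c,f,g,m} ⇒ need ≥ 5
  5-colouring: c0={a}  c1={f}  c2={m}  c3={c,t}  c4={g}
  χ = 5

Answer: 5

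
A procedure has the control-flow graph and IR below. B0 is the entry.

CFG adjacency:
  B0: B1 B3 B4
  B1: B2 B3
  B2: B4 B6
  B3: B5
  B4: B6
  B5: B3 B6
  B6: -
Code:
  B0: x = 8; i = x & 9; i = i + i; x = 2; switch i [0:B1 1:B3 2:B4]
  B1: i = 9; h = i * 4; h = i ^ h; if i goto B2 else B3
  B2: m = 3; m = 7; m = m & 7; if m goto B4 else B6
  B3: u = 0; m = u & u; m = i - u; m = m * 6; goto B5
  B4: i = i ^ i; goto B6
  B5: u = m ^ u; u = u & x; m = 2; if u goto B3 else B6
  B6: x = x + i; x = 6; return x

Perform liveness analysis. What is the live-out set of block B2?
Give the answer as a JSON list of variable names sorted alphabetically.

Answer: ["i", "x"]

Working:
Block summaries:
  B0: def={i,x} ue=∅
  B1: def={h,i} ue=∅
  B2: def={m} ue=∅
  B3: def={m,u} ue={i}
  B4: def={i} ue={i}
  B5: def={m,u} ue={m,u,x}
  B6: def={x} ue={i,x}

Live sets:
  B0: in=∅ out={i,x}
  B1: in={x} out={i,x}
  B2: in={i,x} out={i,x}
  B3: in={i,x} out={i,m,u,x}
  B4: in={i,x} out={i,x}
  B5: in={i,m,u,x} out={i,x}
  B6: in={i,x} out=∅

live-out(B2) = ["i", "x"]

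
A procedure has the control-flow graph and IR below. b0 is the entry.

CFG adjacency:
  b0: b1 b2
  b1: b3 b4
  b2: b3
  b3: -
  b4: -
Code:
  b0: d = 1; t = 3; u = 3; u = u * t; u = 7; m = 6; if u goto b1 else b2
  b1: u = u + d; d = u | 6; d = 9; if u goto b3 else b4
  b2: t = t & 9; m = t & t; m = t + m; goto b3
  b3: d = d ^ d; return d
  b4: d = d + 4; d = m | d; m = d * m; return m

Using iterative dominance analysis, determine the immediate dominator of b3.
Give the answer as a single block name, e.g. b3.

idom tree: b1←b0 b2←b0 b3←b0 b4←b1
Dom∩ at merges:
  b3: preds {b1,b2}: {b0,b1} ∩ {b0,b2} = {b0}; idom=b0

idom(b3) = b0

Answer: b0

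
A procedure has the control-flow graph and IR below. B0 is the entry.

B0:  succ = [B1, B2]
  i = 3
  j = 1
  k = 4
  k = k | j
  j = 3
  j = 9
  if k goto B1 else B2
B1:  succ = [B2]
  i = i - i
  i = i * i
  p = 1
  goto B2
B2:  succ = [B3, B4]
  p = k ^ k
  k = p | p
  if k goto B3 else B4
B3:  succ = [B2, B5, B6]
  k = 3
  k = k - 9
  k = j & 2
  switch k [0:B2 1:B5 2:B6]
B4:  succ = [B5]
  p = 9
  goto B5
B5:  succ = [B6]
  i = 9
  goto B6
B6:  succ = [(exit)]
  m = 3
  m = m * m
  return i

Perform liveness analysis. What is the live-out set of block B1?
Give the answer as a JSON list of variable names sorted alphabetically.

Answer: ["i", "j", "k"]

Analysis:
def/use:
  B0 def {i,j,k} use ∅
  B1 def {i,p} use {i}
  B2 def {k,p} use {k}
  B3 def {k} use {j}
  B4 def {p} use ∅
  B5 def {i} use ∅
  B6 def {m} use {i}

Live sets:
  live B0: ∅→{i,j,k}
  live B1: {i,j,k}→{i,j,k}
  live B2: {i,j,k}→{i,j}
  live B3: {i,j}→{i,j,k}
  live B4: ∅→∅
  live B5: ∅→{i}
  live B6: {i}→∅

live-out(B1) = ["i", "j", "k"]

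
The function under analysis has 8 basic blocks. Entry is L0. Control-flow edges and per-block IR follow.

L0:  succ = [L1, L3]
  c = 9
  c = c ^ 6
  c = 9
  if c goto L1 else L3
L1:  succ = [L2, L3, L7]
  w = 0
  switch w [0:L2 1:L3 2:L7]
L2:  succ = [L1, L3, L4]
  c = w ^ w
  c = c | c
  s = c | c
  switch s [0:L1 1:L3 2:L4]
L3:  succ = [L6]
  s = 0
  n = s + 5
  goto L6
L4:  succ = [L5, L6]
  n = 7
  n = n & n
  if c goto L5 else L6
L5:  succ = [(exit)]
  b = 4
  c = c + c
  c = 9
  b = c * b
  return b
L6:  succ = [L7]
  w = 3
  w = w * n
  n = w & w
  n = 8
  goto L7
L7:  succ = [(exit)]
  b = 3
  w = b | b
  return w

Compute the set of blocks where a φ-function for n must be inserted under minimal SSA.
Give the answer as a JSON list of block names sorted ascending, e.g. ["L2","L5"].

idom tree: L1←L0 L2←L1 L3←L0 L4←L2 L5←L4 L6←L0 L7←L0
Join-block Dom:
  L1: preds {L0,L2}: {L0} ∩ {L0,L1,L2} = {L0}; idom=L0
  L3: preds {L0,L1,L2}: {L0} ∩ {L0,L1} ∩ {L0,L1,L2} = {L0}; idom=L0
  L6: preds {L3,L4}: {L0,L3} ∩ {L0,L1,L2,L4} = {L0}; idom=L0
  L7: preds {L1,L6}: {L0,L1} ∩ {L0,L6} = {L0}; idom=L0

DF walk-up:
  join L1 pred L0: · stop@L0
  join L1 pred L2: L2→L1 stop@L0
  join L3 pred L0: · stop@L0
  join L3 pred L1: L1 stop@L0
  join L3 pred L2: L2→L1 stop@L0
  join L6 pred L3: L3 stop@L0
  join L6 pred L4: L4→L2→L1 stop@L0
  join L7 pred L1: L1 stop@L0
  join L7 pred L6: L6 stop@L0
  L0 → ∅
  L1 → {L1,L3,L6,L7}
  L2 → {L1,L3,L6}
  L3 → {L6}
  L4 → {L6}
  L5 → ∅
  L6 → {L7}
  L7 → ∅

φ for n: defs {L3,L4,L6}
  DF⁺ = {L6,L7}

Answer: ["L6", "L7"]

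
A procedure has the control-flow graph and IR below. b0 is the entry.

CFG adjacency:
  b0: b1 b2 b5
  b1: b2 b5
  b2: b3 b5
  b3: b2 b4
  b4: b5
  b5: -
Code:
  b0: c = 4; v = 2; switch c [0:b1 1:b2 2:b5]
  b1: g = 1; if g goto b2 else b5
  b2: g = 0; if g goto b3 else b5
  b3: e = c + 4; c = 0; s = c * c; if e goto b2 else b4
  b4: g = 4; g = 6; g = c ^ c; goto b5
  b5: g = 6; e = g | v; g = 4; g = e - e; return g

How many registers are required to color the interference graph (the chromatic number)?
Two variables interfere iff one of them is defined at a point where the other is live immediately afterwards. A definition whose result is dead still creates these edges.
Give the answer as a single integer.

Answer: 4

Working:
Per-block:
  b0 def {c,v} use ∅
  b1 def {g} use ∅
  b2 def {g} use ∅
  b3 def {c,e,s} use {c}
  b4 def {g} use {c}
  b5 def {e,g} use {v}

Backward fixpoint:
  b0 li=∅ lo={c,v}
  b1 li={c,v} lo={c,v}
  b2 li={c,v} lo={c,v}
  b3 li={c,v} lo={c,v}
  b4 li={c,v} lo={v}
  b5 li={v} lo=∅

Conflict graph:
  c: {e,g,s,v}
  e: {c,g,s,v}
  g: {c,e,v}
  s: {c,e,v}
  v: {c,e,g,s}

Registers:
  {c,e,g,v} pairwise interfere (4-clique) ⇒ χ ≥ 4
  4-colouring: R0={c}  R1={e}  R2={v}  R3={g,s}
  χ = 4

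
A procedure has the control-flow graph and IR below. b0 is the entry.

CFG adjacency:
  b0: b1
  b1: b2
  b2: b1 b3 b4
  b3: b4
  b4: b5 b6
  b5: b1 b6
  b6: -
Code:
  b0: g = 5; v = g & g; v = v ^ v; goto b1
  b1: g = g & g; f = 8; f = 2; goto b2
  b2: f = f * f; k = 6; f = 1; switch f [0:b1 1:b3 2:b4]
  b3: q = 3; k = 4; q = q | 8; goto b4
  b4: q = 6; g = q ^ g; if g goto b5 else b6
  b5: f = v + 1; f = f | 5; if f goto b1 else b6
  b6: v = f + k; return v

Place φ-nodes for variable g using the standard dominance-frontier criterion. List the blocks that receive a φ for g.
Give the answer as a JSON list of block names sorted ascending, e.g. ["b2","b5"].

Answer: ["b1"]

Analysis:
idom tree: b1←b0 b2←b1 b3←b2 b4←b2 b5←b4 b6←b4
Dom∩ at merges:
  b1: preds {b0,b2,b5}: {b0} ∩ {b0,b1,b2} ∩ {b0,b1,b2,b4,b5} = {b0}; idom=b0
  b4: preds {b2,b3}: {b0,b1,b2} ∩ {b0,b1,b2,b3} = {b0,b1,b2}; idom=b2
  b6: preds {b4,b5}: {b0,b1,b2,b4} ∩ {b0,b1,b2,b4,b5} = {b0,b1,b2,b4}; idom=b4

DF walk-up:
  join b1 pred b0: · stop@b0
  join b1 pred b2: b2→b1 stop@b0
  join b1 pred b5: b5→b4→b2→b1 stop@b0
  join b4 pred b2: · stop@b2
  join b4 pred b3: b3 stop@b2
  join b6 pred b4: · stop@b4
  join b6 pred b5: b5 stop@b4
  b0: DF=∅
  b1: DF={b1}
  b2: DF={b1}
  b3: DF={b4}
  b4: DF={b1}
  b5: DF={b1,b6}
  b6: DF=∅

φ for g: defs {b0,b1,b4}
  DF⁺ = {b1}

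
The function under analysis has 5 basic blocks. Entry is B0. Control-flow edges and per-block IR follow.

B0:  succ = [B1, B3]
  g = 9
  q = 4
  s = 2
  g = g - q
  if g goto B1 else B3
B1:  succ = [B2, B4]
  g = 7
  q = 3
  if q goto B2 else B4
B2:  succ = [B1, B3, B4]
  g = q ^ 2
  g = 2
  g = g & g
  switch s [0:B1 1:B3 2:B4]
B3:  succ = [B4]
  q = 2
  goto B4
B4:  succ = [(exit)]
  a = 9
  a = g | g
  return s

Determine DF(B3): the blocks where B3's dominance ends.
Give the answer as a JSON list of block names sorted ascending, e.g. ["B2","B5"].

idom tree: B1←B0 B2←B1 B3←B0 B4←B0
Dom at joins:
  B1: preds {B0,B2}: {B0} ∩ {B0,B1,B2} = {B0}; idom=B0
  B3: preds {B0,B2}: {B0} ∩ {B0,B1,B2} = {B0}; idom=B0
  B4: preds {B1,B2,B3}: {B0,B1} ∩ {B0,B1,B2} ∩ {B0,B3} = {B0}; idom=B0

DF derivation:
  join B1 pred B0: · stop@B0
  join B1 pred B2: B2→B1 stop@B0
  join B3 pred B0: · stop@B0
  join B3 pred B2: B2→B1 stop@B0
  join B4 pred B1: B1 stop@B0
  join B4 pred B2: B2→B1 stop@B0
  join B4 pred B3: B3 stop@B0
  B0 → ∅
  B1 → {B1,B3,B4}
  B2 → {B1,B3,B4}
  B3 → {B4}
  B4 → ∅

DF(B3) = ["B4"]

Answer: ["B4"]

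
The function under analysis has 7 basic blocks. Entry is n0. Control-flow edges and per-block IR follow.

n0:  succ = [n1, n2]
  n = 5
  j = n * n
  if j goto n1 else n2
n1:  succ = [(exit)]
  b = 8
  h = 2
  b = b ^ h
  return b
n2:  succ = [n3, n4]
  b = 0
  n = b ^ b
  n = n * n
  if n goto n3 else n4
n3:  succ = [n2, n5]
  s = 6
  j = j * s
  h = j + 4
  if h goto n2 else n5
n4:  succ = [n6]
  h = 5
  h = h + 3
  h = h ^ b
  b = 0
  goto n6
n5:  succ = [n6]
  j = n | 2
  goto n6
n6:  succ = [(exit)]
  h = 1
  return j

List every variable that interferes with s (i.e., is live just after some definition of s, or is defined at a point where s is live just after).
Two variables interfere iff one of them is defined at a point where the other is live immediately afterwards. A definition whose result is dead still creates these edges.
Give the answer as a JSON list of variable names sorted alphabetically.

Per-block:
  n0 def {j,n} use ∅
  n1 def {b,h} use ∅
  n2 def {b,n} use ∅
  n3 def {h,j,s} use {j}
  n4 def {b,h} use {b}
  n5 def {j} use {n}
  n6 def {h} use {j}

Live sets:
  live n0: ∅→{j}
  live n1: ∅→∅
  live n2: {j}→{b,j,n}
  live n3: {j,n}→{j,n}
  live n4: {b,j}→{j}
  live n5: {n}→{j}
  live n6: {j}→∅

Conflict graph:
  b: {h,j,n}
  h: {b,j,n}
  j: {b,h,n,s}
  n: {b,h,j,s}
  s: {j,n}

N(s) = ["j", "n"]

Answer: ["j", "n"]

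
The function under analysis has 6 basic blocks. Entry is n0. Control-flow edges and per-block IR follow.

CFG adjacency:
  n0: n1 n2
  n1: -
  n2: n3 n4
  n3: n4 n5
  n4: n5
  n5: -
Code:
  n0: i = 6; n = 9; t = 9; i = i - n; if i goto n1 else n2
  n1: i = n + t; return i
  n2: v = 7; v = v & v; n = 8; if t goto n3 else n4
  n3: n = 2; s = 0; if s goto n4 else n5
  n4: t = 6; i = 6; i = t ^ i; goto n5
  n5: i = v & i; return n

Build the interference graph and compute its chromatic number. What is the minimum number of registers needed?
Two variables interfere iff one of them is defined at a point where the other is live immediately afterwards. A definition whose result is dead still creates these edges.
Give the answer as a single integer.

Answer: 4

Analysis:
Block summaries:
  n0 def {i,n,t} use ∅
  n1 def {i} use {n,t}
  n2 def {n,v} use {t}
  n3 def {n,s} use ∅
  n4 def {i,t} use ∅
  n5 def {i} use {i,n,v}

Backward fixpoint:
  n0 li=∅ lo={i,n,t}
  n1 li={n,t} lo=∅
  n2 li={i,t} lo={i,n,v}
  n3 li={i,v} lo={i,n,v}
  n4 li={n,v} lo={i,n,v}
  n5 li={i,n,v} lo=∅

Interference:
  i — {n,s,t,v}
  n — {i,s,t,v}
  s — {i,n,v}
  t — {i,n,v}
  v — {i,n,s,t}

Registers:
  lower bound: {i,n,s,v} mutually conflict ⇒ χ ≥ 4
  4-colouring: r0={i}  r1={n}  r2={v}  r3={s,t}
  χ = 4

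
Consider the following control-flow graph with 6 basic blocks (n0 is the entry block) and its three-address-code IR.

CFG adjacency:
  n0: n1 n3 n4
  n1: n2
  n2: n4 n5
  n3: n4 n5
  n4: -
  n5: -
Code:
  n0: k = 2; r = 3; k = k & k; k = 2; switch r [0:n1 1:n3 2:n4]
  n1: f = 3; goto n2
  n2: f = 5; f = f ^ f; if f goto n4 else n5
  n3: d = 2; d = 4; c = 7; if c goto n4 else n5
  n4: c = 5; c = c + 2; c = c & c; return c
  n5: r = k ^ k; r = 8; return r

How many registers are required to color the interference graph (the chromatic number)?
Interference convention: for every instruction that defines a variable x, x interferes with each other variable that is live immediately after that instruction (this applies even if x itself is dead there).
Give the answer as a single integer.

Per-block:
  n0: def={k,r} ue=∅
  n1: def={f} ue=∅
  n2: def={f} ue=∅
  n3: def={c,d} ue=∅
  n4: def={c} ue=∅
  n5: def={r} ue={k}

Live sets:
  live n0: ∅→{k}
  live n1: {k}→{k}
  live n2: {k}→{k}
  live n3: {k}→{k}
  live n4: ∅→∅
  live n5: {k}→∅

Interfere edges:
  c — {k}
  d — {k}
  f — {k}
  k — {c,d,f,r}
  r — {k}

Registers:
  clique {c,k} ⇒ need ≥ 2
  assign c→c1 d→c1 f→c1 k→c0 r→c1 — no edge inside a register ⇒ χ ≤ 2
  χ = 2

Answer: 2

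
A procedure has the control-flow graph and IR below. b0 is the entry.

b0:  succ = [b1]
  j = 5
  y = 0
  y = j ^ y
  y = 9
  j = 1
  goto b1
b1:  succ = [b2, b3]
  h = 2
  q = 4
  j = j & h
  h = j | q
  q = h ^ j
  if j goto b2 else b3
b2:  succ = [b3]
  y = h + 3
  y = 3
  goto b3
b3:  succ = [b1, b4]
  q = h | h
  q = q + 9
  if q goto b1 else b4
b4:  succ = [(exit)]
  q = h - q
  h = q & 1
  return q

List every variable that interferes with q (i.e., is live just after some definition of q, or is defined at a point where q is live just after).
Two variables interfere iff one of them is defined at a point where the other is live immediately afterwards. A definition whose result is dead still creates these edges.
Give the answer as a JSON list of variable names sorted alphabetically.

Answer: ["h", "j"]

Derivation:
Block summaries:
  b0 def {j,y} use ∅
  b1 def {h,j,q} use {j}
  b2 def {y} use {h}
  b3 def {q} use {h}
  b4 def {h,q} use {h,q}

Live sets:
  b0 li=∅ lo={j}
  b1 li={j} lo={h,j}
  b2 li={h,j} lo={h,j}
  b3 li={h,j} lo={h,j,q}
  b4 li={h,q} lo=∅

Interference:
  h↔{j,q,y}
  j↔{h,q,y}
  q↔{h,j}
  y↔{h,j}

N(q) = ["h", "j"]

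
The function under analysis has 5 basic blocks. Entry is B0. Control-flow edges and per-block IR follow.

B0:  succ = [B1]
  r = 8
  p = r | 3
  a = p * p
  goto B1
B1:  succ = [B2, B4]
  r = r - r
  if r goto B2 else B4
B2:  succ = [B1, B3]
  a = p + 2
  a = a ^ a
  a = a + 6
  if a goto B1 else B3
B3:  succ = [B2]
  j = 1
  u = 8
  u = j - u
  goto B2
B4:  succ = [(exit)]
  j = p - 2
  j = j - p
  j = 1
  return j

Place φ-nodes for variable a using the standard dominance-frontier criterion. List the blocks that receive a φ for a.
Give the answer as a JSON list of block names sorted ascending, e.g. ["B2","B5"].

Answer: ["B1", "B2"]

Analysis:
idom tree: B1←B0 B2←B1 B3←B2 B4←B1
Dom at joins:
  B1: preds {B0,B2}: {B0} ∩ {B0,B1,B2} = {B0}; idom=B0
  B2: preds {B1,B3}: {B0,B1} ∩ {B0,B1,B2,B3} = {B0,B1}; idom=B1

DF walk-up:
  B1←B0: walk · to B0
  B1←B2: walk B2→B1 to B0
  B2←B1: walk · to B1
  B2←B3: walk B3→B2 to B1
  B0 → ∅
  B1 → {B1}
  B2 → {B1,B2}
  B3 → {B2}
  B4 → ∅

φ for a: defs {B0,B2}
  DF⁺ = {B1,B2}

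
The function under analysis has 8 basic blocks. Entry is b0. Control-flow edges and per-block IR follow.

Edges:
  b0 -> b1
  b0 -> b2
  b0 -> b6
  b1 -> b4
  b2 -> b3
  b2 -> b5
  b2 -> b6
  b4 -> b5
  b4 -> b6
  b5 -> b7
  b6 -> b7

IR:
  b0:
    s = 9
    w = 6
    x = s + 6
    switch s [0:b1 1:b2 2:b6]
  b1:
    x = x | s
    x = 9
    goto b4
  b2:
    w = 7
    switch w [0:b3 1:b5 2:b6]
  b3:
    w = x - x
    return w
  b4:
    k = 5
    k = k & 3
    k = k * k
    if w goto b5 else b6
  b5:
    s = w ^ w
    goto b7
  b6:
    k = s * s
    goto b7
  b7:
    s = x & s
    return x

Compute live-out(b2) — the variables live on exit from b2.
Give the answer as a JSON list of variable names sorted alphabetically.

Answer: ["s", "w", "x"]

Analysis:
def/use:
  b0: {s,w,x} / ∅
  b1: {x} / {s,x}
  b2: {w} / ∅
  b3: {w} / {x}
  b4: {k} / {w}
  b5: {s} / {w}
  b6: {k} / {s}
  b7: {s} / {s,x}

Live sets:
  b0: in=∅ out={s,w,x}
  b1: in={s,w,x} out={s,w,x}
  b2: in={s,x} out={s,w,x}
  b3: in={x} out=∅
  b4: in={s,w,x} out={s,w,x}
  b5: in={w,x} out={s,x}
  b6: in={s,x} out={s,x}
  b7: in={s,x} out=∅

live-out(b2) = ["s", "w", "x"]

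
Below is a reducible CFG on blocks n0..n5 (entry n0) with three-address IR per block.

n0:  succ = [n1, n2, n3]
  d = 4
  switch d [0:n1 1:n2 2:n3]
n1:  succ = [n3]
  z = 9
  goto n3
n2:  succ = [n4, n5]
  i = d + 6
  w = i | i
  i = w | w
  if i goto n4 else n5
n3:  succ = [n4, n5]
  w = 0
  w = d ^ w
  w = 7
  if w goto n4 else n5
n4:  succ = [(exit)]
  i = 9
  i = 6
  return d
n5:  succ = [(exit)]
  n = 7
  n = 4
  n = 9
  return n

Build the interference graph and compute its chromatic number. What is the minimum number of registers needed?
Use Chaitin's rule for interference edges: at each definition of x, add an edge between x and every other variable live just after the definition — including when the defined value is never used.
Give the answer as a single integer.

Per-block:
  n0 def {d} use ∅
  n1 def {z} use ∅
  n2 def {i,w} use {d}
  n3 def {w} use {d}
  n4 def {i} use {d}
  n5 def {n} use ∅

Backward fixpoint:
  live n0: ∅→{d}
  live n1: {d}→{d}
  live n2: {d}→{d}
  live n3: {d}→{d}
  live n4: {d}→∅
  live n5: ∅→∅

Conflict graph:
  d: {i,w,z}
  i: {d}
  n: ∅
  w: {d}
  z: {d}

Chromatic number:
  clique {d,i} ⇒ need ≥ 2
  assign d→c0 i→c1 n→c0 w→c1 z→c1 — no edge inside a register ⇒ χ ≤ 2
  χ = 2

Answer: 2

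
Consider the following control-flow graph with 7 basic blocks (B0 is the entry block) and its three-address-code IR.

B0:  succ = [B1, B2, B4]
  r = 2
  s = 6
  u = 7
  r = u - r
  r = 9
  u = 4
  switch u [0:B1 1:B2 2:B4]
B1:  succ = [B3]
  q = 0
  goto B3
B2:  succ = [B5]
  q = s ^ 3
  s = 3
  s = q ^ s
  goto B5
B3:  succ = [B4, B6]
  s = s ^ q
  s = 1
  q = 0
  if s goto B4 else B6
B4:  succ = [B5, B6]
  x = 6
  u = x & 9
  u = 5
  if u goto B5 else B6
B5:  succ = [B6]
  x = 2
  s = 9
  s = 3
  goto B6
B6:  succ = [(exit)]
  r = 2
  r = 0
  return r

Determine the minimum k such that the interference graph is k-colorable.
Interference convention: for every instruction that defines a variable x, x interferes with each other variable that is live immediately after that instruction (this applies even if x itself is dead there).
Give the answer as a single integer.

Block summaries:
  B0: {r,s,u} / ∅
  B1: {q} / ∅
  B2: {q,s} / {s}
  B3: {q,s} / {q,s}
  B4: {u,x} / ∅
  B5: {s,x} / ∅
  B6: {r} / ∅

Live sets:
  live B0: ∅→{s}
  live B1: {s}→{q,s}
  live B2: {s}→∅
  live B3: {q,s}→∅
  live B4: ∅→∅
  live B5: ∅→∅
  live B6: ∅→∅

Conflict graph:
  q — {s}
  r — {s,u}
  s — {q,r,u}
  u — {r,s}
  x — ∅

Registers:
  clique {r,s,u} ⇒ need ≥ 3
  3-colouring: R0={s,x}  R1={q,r}  R2={u}
  χ = 3

Answer: 3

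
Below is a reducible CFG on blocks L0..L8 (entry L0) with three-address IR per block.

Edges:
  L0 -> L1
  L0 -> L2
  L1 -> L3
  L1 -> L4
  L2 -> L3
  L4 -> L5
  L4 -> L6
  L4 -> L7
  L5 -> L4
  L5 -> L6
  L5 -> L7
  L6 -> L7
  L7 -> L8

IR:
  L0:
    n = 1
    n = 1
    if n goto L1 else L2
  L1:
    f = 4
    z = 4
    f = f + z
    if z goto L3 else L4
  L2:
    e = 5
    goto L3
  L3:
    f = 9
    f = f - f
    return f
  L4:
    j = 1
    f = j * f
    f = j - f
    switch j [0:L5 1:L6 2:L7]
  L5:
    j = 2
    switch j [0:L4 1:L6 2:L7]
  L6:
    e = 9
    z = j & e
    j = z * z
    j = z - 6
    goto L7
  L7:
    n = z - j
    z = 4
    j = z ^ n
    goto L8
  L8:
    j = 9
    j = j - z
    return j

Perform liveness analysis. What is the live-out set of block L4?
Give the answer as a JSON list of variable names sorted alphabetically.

Per-block:
  L0: def={n} ue=∅
  L1: def={f,z} ue=∅
  L2: def={e} ue=∅
  L3: def={f} ue=∅
  L4: def={f,j} ue={f}
  L5: def={j} ue=∅
  L6: def={e,j,z} ue={j}
  L7: def={j,n,z} ue={j,z}
  L8: def={j} ue={z}

Live sets:
  L0 li=∅ lo=∅
  L1 li=∅ lo={f,z}
  L2 li=∅ lo=∅
  L3 li=∅ lo=∅
  L4 li={f,z} lo={f,j,z}
  L5 li={f,z} lo={f,j,z}
  L6 li={j} lo={j,z}
  L7 li={j,z} lo={z}
  L8 li={z} lo=∅

live-out(L4) = ["f", "j", "z"]

Answer: ["f", "j", "z"]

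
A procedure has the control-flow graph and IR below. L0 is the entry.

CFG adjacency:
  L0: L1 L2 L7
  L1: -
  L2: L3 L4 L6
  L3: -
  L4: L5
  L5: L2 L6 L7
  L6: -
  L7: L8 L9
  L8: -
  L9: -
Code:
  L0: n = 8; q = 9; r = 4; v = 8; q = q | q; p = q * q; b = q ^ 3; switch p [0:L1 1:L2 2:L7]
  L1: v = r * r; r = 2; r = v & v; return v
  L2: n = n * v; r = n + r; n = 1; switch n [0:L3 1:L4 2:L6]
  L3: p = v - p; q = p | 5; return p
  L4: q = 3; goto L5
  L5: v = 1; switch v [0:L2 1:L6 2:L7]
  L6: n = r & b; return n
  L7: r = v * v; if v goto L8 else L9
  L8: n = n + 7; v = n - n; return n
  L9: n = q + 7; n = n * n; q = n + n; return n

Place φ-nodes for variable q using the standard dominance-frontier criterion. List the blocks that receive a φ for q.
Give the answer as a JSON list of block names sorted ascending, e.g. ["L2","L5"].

Answer: ["L2", "L6", "L7"]

Working:
idom tree: L1←L0 L2←L0 L3←L2 L4←L2 L5←L4 L6←L2 L7←L0 L8←L7 L9←L7
Dom∩ at merges:
  L2: preds {L0,L5}: {L0} ∩ {L0,L2,L4,L5} = {L0}; idom=L0
  L6: preds {L2,L5}: {L0,L2} ∩ {L0,L2,L4,L5} = {L0,L2}; idom=L2
  L7: preds {L0,L5}: {L0} ∩ {L0,L2,L4,L5} = {L0}; idom=L0

DF walk-up:
  join L2 pred L0: · stop@L0
  join L2 pred L5: L5→L4→L2 stop@L0
  join L6 pred L2: · stop@L2
  join L6 pred L5: L5→L4 stop@L2
  join L7 pred L0: · stop@L0
  join L7 pred L5: L5→L4→L2 stop@L0
  L0: DF=∅
  L1: DF=∅
  L2: DF={L2,L7}
  L3: DF=∅
  L4: DF={L2,L6,L7}
  L5: DF={L2,L6,L7}
  L6: DF=∅
  L7: DF=∅
  L8: DF=∅
  L9: DF=∅

φ for q: defs {L0,L3,L4,L9}
  DF⁺ = {L2,L6,L7}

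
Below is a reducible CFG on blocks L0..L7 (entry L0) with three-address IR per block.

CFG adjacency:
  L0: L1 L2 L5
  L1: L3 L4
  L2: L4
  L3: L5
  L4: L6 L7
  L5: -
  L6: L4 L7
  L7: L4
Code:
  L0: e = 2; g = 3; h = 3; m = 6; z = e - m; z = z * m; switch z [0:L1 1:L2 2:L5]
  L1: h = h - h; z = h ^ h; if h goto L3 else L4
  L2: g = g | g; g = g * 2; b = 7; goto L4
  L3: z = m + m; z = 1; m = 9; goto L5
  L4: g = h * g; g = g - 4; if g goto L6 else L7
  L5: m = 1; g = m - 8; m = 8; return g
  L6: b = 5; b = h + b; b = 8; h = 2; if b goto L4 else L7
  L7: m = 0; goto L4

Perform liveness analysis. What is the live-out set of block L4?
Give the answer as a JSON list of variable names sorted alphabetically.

Answer: ["g", "h"]

Analysis:
Per-block:
  L0: {e,g,h,m,z} / ∅
  L1: {h,z} / {h}
  L2: {b,g} / {g}
  L3: {m,z} / {m}
  L4: {g} / {g,h}
  L5: {g,m} / ∅
  L6: {b,h} / {h}
  L7: {m} / ∅

Liveness:
  L0 li=∅ lo={g,h,m}
  L1 li={g,h,m} lo={g,h,m}
  L2 li={g,h} lo={g,h}
  L3 li={m} lo=∅
  L4 li={g,h} lo={g,h}
  L5 li=∅ lo=∅
  L6 li={g,h} lo={g,h}
  L7 li={g,h} lo={g,h}

live-out(L4) = ["g", "h"]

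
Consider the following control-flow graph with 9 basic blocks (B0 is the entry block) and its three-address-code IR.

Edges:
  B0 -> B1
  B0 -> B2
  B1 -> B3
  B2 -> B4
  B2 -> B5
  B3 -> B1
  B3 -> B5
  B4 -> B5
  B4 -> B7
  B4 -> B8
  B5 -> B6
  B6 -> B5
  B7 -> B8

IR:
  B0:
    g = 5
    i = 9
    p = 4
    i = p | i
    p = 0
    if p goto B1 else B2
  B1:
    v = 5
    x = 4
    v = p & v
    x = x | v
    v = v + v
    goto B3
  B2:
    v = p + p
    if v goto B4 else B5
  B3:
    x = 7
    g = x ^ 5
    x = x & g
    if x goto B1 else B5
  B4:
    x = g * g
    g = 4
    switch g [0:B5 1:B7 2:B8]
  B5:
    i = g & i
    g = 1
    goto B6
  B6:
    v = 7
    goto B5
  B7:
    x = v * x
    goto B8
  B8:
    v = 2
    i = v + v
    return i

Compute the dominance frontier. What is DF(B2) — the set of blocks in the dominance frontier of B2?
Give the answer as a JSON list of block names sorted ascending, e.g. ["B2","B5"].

Answer: ["B5"]

Derivation:
idom tree: B1←B0 B2←B0 B3←B1 B4←B2 B5←B0 B6←B5 B7←B4 B8←B4
Dom at joins:
  B1: preds {B0,B3}: {B0} ∩ {B0,B1,B3} = {B0}; idom=B0
  B5: preds {B2,B3,B4,B6}: {B0,B2} ∩ {B0,B1,B3} ∩ {B0,B2,B4} ∩ {B0,B5,B6} = {B0}; idom=B0
  B8: preds {B4,B7}: {B0,B2,B4} ∩ {B0,B2,B4,B7} = {B0,B2,B4}; idom=B4

DF walk-up:
  join B1 pred B0: · stop@B0
  join B1 pred B3: B3→B1 stop@B0
  join B5 pred B2: B2 stop@B0
  join B5 pred B3: B3→B1 stop@B0
  join B5 pred B4: B4→B2 stop@B0
  join B5 pred B6: B6→B5 stop@B0
  join B8 pred B4: · stop@B4
  join B8 pred B7: B7 stop@B4
  B0: DF=∅
  B1: DF={B1,B5}
  B2: DF={B5}
  B3: DF={B1,B5}
  B4: DF={B5}
  B5: DF={B5}
  B6: DF={B5}
  B7: DF={B8}
  B8: DF=∅

DF(B2) = ["B5"]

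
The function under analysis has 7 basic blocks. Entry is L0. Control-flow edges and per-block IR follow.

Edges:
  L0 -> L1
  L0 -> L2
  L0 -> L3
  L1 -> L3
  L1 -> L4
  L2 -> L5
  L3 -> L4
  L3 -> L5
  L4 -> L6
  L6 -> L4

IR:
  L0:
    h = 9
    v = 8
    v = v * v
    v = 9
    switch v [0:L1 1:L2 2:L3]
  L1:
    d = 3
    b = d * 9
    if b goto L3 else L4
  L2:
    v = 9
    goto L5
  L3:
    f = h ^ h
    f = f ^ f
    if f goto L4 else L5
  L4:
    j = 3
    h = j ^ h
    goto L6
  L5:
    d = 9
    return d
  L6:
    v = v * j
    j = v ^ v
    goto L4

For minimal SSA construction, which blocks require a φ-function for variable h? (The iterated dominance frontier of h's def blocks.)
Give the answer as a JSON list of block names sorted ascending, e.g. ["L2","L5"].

Answer: ["L4"]

Working:
idom tree: L1←L0 L2←L0 L3←L0 L4←L0 L5←L0 L6←L4
Join-block Dom:
  L3: preds {L0,L1}: {L0} ∩ {L0,L1} = {L0}; idom=L0
  L4: preds {L1,L3,L6}: {L0,L1} ∩ {L0,L3} ∩ {L0,L4,L6} = {L0}; idom=L0
  L5: preds {L2,L3}: {L0,L2} ∩ {L0,L3} = {L0}; idom=L0

DF walk-up:
  join L3 pred L0: · stop@L0
  join L3 pred L1: L1 stop@L0
  join L4 pred L1: L1 stop@L0
  join L4 pred L3: L3 stop@L0
  join L4 pred L6: L6→L4 stop@L0
  join L5 pred L2: L2 stop@L0
  join L5 pred L3: L3 stop@L0
  DF(L0)=∅
  DF(L1)={L3,L4}
  DF(L2)={L5}
  DF(L3)={L4,L5}
  DF(L4)={L4}
  DF(L5)=∅
  DF(L6)={L4}

φ for h: defs {L0,L4}
  DF⁺ = {L4}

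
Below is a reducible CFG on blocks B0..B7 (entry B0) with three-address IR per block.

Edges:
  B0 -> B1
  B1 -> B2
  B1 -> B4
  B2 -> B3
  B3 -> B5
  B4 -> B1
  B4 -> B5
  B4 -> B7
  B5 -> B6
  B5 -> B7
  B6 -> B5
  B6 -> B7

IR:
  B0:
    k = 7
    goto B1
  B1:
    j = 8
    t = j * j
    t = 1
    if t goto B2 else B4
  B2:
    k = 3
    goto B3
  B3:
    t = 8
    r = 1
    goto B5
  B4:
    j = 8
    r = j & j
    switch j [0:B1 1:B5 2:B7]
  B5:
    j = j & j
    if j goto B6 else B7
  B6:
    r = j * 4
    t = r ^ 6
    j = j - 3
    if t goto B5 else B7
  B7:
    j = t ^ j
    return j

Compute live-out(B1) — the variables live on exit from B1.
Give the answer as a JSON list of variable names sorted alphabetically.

Per-block:
  B0 def {k} use ∅
  B1 def {j,t} use ∅
  B2 def {k} use ∅
  B3 def {r,t} use ∅
  B4 def {j,r} use ∅
  B5 def {j} use {j}
  B6 def {j,r,t} use {j}
  B7 def {j} use {j,t}

Live sets:
  B0 li=∅ lo=∅
  B1 li=∅ lo={j,t}
  B2 li={j} lo={j}
  B3 li={j} lo={j,t}
  B4 li={t} lo={j,t}
  B5 li={j,t} lo={j,t}
  B6 li={j} lo={j,t}
  B7 li={j,t} lo=∅

live-out(B1) = ["j", "t"]

Answer: ["j", "t"]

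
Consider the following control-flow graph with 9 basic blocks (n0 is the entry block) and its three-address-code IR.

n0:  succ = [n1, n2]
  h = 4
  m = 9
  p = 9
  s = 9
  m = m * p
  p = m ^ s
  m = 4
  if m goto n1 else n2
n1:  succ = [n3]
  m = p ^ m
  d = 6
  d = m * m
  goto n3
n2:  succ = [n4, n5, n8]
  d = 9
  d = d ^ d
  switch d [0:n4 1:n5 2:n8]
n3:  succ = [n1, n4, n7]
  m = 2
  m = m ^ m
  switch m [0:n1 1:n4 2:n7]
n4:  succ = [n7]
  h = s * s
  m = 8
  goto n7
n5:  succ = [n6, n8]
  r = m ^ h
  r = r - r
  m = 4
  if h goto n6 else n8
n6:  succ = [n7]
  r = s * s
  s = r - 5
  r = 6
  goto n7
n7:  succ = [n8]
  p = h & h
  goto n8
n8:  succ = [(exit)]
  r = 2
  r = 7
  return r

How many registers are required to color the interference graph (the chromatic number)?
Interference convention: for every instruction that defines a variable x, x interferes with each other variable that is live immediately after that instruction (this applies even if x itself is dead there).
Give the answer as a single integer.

def/use:
  n0: def={h,m,p,s} ue=∅
  n1: def={d,m} ue={m,p}
  n2: def={d} ue=∅
  n3: def={m} ue=∅
  n4: def={h,m} ue={s}
  n5: def={m,r} ue={h,m}
  n6: def={r,s} ue={s}
  n7: def={p} ue={h}
  n8: def={r} ue=∅

Live sets:
  n0 li=∅ lo={h,m,p,s}
  n1 li={h,m,p,s} lo={h,p,s}
  n2 li={h,m,s} lo={h,m,s}
  n3 li={h,p,s} lo={h,m,p,s}
  n4 li={s} lo={h}
  n5 li={h,m,s} lo={h,s}
  n6 li={h,s} lo={h}
  n7 li={h} lo=∅
  n8 li=∅ lo=∅

Interference:
  d↔{h,m,p,s}
  h↔{d,m,p,r,s}
  m↔{d,h,p,s}
  p↔{d,h,m,s}
  r↔{h,s}
  s↔{d,h,m,p,r}

Colouring:
  lower bound: {d,h,m,p,s} mutually conflict ⇒ χ ≥ 5
  assign d→r2 h→r0 m→r3 p→r4 r→r2 s→r1 — no edge inside a register ⇒ χ ≤ 5
  χ = 5

Answer: 5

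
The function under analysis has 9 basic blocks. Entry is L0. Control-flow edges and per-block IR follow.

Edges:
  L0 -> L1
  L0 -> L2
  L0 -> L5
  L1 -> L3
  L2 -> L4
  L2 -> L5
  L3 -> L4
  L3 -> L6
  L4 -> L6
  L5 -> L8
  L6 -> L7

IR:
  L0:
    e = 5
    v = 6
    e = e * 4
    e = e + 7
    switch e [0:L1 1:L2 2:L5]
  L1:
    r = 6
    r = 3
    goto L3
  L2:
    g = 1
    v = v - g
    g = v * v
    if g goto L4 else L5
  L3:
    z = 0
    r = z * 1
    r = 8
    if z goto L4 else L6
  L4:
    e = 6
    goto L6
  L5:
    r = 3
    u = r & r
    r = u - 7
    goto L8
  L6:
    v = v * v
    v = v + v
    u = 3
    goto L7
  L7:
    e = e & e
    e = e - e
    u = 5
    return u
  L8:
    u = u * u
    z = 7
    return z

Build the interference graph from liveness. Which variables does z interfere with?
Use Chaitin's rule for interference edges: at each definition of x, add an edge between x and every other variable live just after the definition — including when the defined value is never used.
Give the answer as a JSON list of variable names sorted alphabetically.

Answer: ["e", "r", "v"]

Derivation:
Block summaries:
  L0: {e,v} / ∅
  L1: {r} / ∅
  L2: {g,v} / {v}
  L3: {r,z} / ∅
  L4: {e} / ∅
  L5: {r,u} / ∅
  L6: {u,v} / {v}
  L7: {e,u} / {e}
  L8: {u,z} / {u}

Backward fixpoint:
  live L0: ∅→{e,v}
  live L1: {e,v}→{e,v}
  live L2: {v}→{v}
  live L3: {e,v}→{e,v}
  live L4: {v}→{e,v}
  live L5: ∅→{u}
  live L6: {e,v}→{e}
  live L7: {e}→∅
  live L8: {u}→∅

Conflict graph:
  e↔{r,u,v,z}
  g↔{v}
  r↔{e,u,v,z}
  u↔{e,r}
  v↔{e,g,r,z}
  z↔{e,r,v}

N(z) = ["e", "r", "v"]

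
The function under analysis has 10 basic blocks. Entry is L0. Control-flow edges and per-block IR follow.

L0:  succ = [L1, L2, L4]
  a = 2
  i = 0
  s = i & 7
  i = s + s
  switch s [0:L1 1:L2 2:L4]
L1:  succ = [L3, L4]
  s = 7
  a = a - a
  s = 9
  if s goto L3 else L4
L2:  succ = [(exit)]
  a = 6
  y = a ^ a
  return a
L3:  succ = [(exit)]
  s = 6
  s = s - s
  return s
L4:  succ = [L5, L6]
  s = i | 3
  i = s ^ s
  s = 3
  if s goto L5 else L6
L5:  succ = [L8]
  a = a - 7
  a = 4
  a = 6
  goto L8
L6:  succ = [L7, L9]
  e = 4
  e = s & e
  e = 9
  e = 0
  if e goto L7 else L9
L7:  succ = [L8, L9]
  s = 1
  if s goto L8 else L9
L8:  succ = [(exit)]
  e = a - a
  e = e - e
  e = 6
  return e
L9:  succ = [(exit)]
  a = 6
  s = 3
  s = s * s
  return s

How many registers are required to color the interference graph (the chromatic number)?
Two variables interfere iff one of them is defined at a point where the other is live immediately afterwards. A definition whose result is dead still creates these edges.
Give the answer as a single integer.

Answer: 3

Working:
Block summaries:
  L0 def {a,i,s} use ∅
  L1 def {a,s} use {a}
  L2 def {a,y} use ∅
  L3 def {s} use ∅
  L4 def {i,s} use {i}
  L5 def {a} use {a}
  L6 def {e} use {s}
  L7 def {s} use ∅
  L8 def {e} use {a}
  L9 def {a,s} use ∅

Live sets:
  L0: in=∅ out={a,i}
  L1: in={a,i} out={a,i}
  L2: in=∅ out=∅
  L3: in=∅ out=∅
  L4: in={a,i} out={a,s}
  L5: in={a} out={a}
  L6: in={a,s} out={a}
  L7: in={a} out={a}
  L8: in={a} out=∅
  L9: in=∅ out=∅

Interference:
  a — {e,i,s,y}
  e — {a,s}
  i — {a,s}
  s — {a,e,i}
  y — {a}

Colouring:
  lower bound: {a,e,s} mutually conflict ⇒ χ ≥ 3
  assign a→r0 e→r2 i→r2 s→r1 y→r1 — no edge inside a register ⇒ χ ≤ 3
  χ = 3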